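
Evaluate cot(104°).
cot(104°) = -0.2493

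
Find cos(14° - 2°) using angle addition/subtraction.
cos(14° - 2°) = cos 14° cos 2° + sin 14° sin 2° = 0.9781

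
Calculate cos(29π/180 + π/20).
cos(29π/180 + π/20) = cos 29π/180 cos π/20 - sin 29π/180 sin π/20 = 0.788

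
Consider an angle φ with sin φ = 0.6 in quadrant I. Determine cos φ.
cos φ = √(1 - sin²φ) = 0.8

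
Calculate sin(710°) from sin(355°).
sin(710°) = 2 sin 355° cos 355° = -0.1736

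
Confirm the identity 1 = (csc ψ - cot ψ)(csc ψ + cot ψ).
RHS = csc²ψ - cot²ψ = (1 + cot²ψ) - cot²ψ = 1 = LHS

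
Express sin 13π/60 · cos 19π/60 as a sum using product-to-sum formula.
sin 13π/60 cos 19π/60 = (1/2)[sin(13π/60+19π/60) + sin(13π/60-19π/60)]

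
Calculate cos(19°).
cos(19°) = 0.9455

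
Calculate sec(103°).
sec(103°) = -4.445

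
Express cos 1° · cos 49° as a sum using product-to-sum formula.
cos 1° cos 49° = (1/2)[cos(1°-49°) + cos(1°+49°)]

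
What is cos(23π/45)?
cos(23π/45) = -0.0349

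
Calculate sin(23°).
sin(23°) = 0.3907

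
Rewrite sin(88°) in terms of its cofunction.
sin(88°) = cos(90° - 88°) = cos(2°)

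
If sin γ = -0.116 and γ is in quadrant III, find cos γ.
cos γ = -0.9932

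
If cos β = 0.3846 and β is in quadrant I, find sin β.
sin β = 0.9231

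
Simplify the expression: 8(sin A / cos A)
8(sin A / cos A) = 8(tan A) (using Quotient identity)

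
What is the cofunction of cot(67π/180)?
cot(67π/180) = tan(π/2 - 67π/180) = tan(23π/180)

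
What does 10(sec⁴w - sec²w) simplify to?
10(sec⁴w - sec²w) = 10(tan⁴w + tan²w) (using Pythagorean)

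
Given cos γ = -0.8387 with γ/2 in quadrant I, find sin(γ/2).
sin(γ/2) = ±√((1 - cos γ)/2); positive since γ/2 ∈ QI, so sin(γ/2) = 0.9588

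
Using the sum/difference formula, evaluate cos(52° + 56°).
cos(52° + 56°) = cos 52° cos 56° - sin 52° sin 56° = -0.309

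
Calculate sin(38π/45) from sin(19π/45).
sin(38π/45) = 2 sin 19π/45 cos 19π/45 = 0.4695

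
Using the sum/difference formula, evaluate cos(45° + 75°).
cos(45° + 75°) = cos 45° cos 75° - sin 45° sin 75° = -1/2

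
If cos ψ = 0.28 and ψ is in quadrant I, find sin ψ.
sin ψ = 0.96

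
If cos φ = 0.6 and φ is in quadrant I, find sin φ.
sin φ = 0.8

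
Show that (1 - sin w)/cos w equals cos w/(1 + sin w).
LHS = (1 - sin w)(1 + sin w) / (cos w(1 + sin w)) = (1 - sin²w) / (cos w(1 + sin w)) = cos²w / (cos w(1 + sin w)) = cos w/(1 + sin w) = RHS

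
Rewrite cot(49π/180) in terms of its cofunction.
cot(49π/180) = tan(π/2 - 49π/180) = tan(41π/180)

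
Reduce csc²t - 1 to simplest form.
csc²t - 1 = cot²t (using Pythagorean identity)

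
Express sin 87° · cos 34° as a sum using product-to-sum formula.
sin 87° cos 34° = (1/2)[sin(87°+34°) + sin(87°-34°)]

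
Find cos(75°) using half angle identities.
cos(75°) = √((1 + cos 150°)/2) = (√6-√2)/4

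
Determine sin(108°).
sin(108°) = 0.9511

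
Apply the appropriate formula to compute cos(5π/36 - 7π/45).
cos(5π/36 - 7π/45) = cos 5π/36 cos 7π/45 + sin 5π/36 sin 7π/45 = 0.9986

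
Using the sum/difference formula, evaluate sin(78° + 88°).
sin(78° + 88°) = sin 78° cos 88° + cos 78° sin 88° = 0.2419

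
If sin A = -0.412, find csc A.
csc A = 1/sin A = -2.427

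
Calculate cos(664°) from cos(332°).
cos(664°) = cos²332° - sin²332° = 0.5592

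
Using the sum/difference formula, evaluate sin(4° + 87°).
sin(4° + 87°) = sin 4° cos 87° + cos 4° sin 87° = 0.9998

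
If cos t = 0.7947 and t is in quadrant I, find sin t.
sin t = 0.607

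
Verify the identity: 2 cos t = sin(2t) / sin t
RHS = 2 sin t cos t / sin t = 2 cos t = LHS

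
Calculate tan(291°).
tan(291°) = -2.605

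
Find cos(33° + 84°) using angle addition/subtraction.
cos(33° + 84°) = cos 33° cos 84° - sin 33° sin 84° = -0.454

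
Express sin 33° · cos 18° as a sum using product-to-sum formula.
sin 33° cos 18° = (1/2)[sin(33°+18°) + sin(33°-18°)]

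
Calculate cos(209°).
cos(209°) = -0.8746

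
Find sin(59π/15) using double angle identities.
sin(59π/15) = 2 sin 59π/30 cos 59π/30 = -0.2079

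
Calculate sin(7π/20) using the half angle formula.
sin(7π/20) = √((1 - cos 7π/10)/2) = 0.891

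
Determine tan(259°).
tan(259°) = 5.145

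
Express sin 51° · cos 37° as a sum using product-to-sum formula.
sin 51° cos 37° = (1/2)[sin(51°+37°) + sin(51°-37°)]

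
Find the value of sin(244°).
sin(244°) = -0.8988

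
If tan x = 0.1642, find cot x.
cot x = 1/tan x = 6.09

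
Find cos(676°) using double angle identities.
cos(676°) = 2cos²338° - 1 = 0.7193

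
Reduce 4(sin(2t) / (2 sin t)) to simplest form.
4(sin(2t) / (2 sin t)) = 4(cos t) (using Double angle)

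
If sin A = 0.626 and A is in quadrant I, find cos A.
cos A = 0.7798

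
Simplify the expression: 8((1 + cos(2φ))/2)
8((1 + cos(2φ))/2) = 8(cos²φ) (using Power reduction)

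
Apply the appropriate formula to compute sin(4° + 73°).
sin(4° + 73°) = sin 4° cos 73° + cos 4° sin 73° = 0.9744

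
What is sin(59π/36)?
sin(59π/36) = -0.9063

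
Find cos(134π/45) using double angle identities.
cos(134π/45) = cos²67π/45 - sin²67π/45 = -0.9976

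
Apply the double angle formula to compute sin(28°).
sin(28°) = 2 sin 14° cos 14° = 0.4695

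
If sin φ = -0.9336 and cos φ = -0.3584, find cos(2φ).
cos(2φ) = cos²φ - sin²φ = -0.7432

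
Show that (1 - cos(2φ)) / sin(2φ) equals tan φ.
LHS = 2sin²φ / (2 sin φ cos φ) = sin φ/cos φ = tan φ = RHS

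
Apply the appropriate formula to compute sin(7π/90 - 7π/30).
sin(7π/90 - 7π/30) = sin 7π/90 cos 7π/30 - cos 7π/90 sin 7π/30 = -0.4695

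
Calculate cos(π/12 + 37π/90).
cos(π/12 + 37π/90) = cos π/12 cos 37π/90 - sin π/12 sin 37π/90 = 0.01745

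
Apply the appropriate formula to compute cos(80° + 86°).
cos(80° + 86°) = cos 80° cos 86° - sin 80° sin 86° = -0.9703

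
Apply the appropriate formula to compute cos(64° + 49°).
cos(64° + 49°) = cos 64° cos 49° - sin 64° sin 49° = -0.3907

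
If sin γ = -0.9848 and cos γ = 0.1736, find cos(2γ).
cos(2γ) = cos²γ - sin²γ = -0.9397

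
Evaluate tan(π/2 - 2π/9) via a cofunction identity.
tan(π/2 - 2π/9) = cot(2π/9) = 1.192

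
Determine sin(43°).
sin(43°) = 0.682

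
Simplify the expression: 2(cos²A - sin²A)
2(cos²A - sin²A) = 2(cos(2A)) (using Double angle)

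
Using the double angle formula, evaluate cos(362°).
cos(362°) = cos²181° - sin²181° = 0.9994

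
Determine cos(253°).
cos(253°) = -0.2924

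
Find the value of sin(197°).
sin(197°) = -0.2924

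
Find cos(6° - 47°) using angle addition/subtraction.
cos(6° - 47°) = cos 6° cos 47° + sin 6° sin 47° = 0.7547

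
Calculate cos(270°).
cos(270°) = 0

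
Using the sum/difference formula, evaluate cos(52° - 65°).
cos(52° - 65°) = cos 52° cos 65° + sin 52° sin 65° = 0.9744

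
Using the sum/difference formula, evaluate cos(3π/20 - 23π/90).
cos(3π/20 - 23π/90) = cos 3π/20 cos 23π/90 + sin 3π/20 sin 23π/90 = 0.9455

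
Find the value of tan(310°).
tan(310°) = -1.192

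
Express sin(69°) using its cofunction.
sin(69°) = cos(90° - 69°) = cos(21°)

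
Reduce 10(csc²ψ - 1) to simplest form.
10(csc²ψ - 1) = 10(cot²ψ) (using Pythagorean identity)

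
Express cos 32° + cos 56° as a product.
cos 32° + cos 56° = 2 cos(44°) cos(-12°)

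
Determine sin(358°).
sin(358°) = -0.0349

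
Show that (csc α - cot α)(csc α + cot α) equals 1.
LHS = csc²α - cot²α = (1 + cot²α) - cot²α = 1 = RHS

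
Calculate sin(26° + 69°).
sin(26° + 69°) = sin 26° cos 69° + cos 26° sin 69° = 0.9962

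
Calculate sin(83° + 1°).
sin(83° + 1°) = sin 83° cos 1° + cos 83° sin 1° = 0.9945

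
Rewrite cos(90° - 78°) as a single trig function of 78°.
cos(90° - 78°) = sin(78°)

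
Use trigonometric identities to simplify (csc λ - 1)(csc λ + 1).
(csc λ - 1)(csc λ + 1) = cot²λ (using Diff. of squares)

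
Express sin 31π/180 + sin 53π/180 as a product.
sin 31π/180 + sin 53π/180 = 2 sin(7π/30) cos(-11π/180)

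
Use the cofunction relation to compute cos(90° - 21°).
cos(90° - 21°) = sin(21°) = 0.3584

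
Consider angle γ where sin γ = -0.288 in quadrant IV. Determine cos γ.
cos γ = √(1 - sin²γ) = 0.9576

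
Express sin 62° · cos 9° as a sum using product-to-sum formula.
sin 62° cos 9° = (1/2)[sin(62°+9°) + sin(62°-9°)]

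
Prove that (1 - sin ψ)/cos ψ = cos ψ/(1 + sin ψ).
LHS = (1 - sin ψ)(1 + sin ψ) / (cos ψ(1 + sin ψ)) = (1 - sin²ψ) / (cos ψ(1 + sin ψ)) = cos²ψ / (cos ψ(1 + sin ψ)) = cos ψ/(1 + sin ψ) = RHS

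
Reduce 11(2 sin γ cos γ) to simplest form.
11(2 sin γ cos γ) = 11(sin(2γ)) (using Double angle)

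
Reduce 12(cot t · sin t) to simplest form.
12(cot t · sin t) = 12(cos t) (using Quotient identity)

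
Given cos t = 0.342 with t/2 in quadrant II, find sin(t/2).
sin(t/2) = ±√((1 - cos t)/2); positive since t/2 ∈ QII, so sin(t/2) = 0.5736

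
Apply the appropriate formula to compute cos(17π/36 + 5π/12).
cos(17π/36 + 5π/12) = cos 17π/36 cos 5π/12 - sin 17π/36 sin 5π/12 = -0.9397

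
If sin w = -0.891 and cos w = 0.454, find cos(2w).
cos(2w) = cos²w - sin²w = -0.5878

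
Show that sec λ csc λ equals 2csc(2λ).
RHS = 2/sin(2λ) = 2/(2 sin λ cos λ) = 1/(sin λ cos λ) = (1/cos λ)(1/sin λ) = sec λ csc λ = LHS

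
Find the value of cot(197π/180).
cot(197π/180) = 3.271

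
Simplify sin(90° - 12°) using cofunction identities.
sin(90° - 12°) = cos(12°)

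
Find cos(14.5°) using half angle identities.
cos(14.5°) = √((1 + cos 29°)/2) = 0.9681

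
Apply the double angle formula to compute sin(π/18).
sin(π/18) = 2 sin π/36 cos π/36 = 0.1736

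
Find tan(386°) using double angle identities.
tan(386°) = 2 tan 193° / (1 - tan²193°) = 0.4877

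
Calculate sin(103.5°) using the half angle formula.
sin(103.5°) = √((1 - cos 207°)/2) = 0.9724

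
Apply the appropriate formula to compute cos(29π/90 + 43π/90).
cos(29π/90 + 43π/90) = cos 29π/90 cos 43π/90 - sin 29π/90 sin 43π/90 = -0.809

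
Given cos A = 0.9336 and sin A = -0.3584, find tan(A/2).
tan(A/2) = sin A / (1 + cos A) = -0.1854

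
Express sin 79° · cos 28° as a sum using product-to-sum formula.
sin 79° cos 28° = (1/2)[sin(79°+28°) + sin(79°-28°)]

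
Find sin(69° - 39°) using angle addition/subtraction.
sin(69° - 39°) = sin 69° cos 39° - cos 69° sin 39° = 1/2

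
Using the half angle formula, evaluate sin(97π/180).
sin(97π/180) = √((1 - cos 97π/90)/2) = 0.9925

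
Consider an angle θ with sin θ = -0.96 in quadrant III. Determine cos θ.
cos θ = ±√(1 - sin²θ) = -0.28 (negative in QIII)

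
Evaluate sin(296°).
sin(296°) = -0.8988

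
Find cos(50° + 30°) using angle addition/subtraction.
cos(50° + 30°) = cos 50° cos 30° - sin 50° sin 30° = 0.1736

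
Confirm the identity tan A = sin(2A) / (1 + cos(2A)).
RHS = 2 sin A cos A / (2cos²A) = sin A/cos A = tan A = LHS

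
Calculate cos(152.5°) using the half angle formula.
cos(152.5°) = -√((1 + cos 305°)/2) = -0.887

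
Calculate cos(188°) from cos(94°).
cos(188°) = cos²94° - sin²94° = -0.9903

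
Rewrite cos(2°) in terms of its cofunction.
cos(2°) = sin(90° - 2°) = sin(88°)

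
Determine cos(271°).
cos(271°) = 0.01745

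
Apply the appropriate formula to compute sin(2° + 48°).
sin(2° + 48°) = sin 2° cos 48° + cos 2° sin 48° = 0.766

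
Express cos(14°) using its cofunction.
cos(14°) = sin(90° - 14°) = sin(76°)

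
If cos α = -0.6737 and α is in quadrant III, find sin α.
sin α = -0.739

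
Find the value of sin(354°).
sin(354°) = -0.1045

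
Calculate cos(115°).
cos(115°) = -0.4226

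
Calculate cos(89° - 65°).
cos(89° - 65°) = cos 89° cos 65° + sin 89° sin 65° = 0.9135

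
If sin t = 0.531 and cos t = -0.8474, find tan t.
tan t = sin t / cos t = -0.6266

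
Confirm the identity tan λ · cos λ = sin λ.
LHS = (sin λ/cos λ) · cos λ = sin λ = RHS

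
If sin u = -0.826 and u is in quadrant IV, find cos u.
cos u = 0.5637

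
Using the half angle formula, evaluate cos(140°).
cos(140°) = -√((1 + cos 280°)/2) = -0.766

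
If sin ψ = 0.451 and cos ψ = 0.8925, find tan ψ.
tan ψ = sin ψ / cos ψ = 0.5053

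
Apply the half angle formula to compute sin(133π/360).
sin(133π/360) = √((1 - cos 133π/180)/2) = 0.9171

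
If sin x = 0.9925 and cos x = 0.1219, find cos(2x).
cos(2x) = cos²x - sin²x = -0.9702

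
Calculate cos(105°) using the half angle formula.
cos(105°) = -√((1 + cos 210°)/2) = -(√6-√2)/4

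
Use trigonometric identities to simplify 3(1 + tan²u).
3(1 + tan²u) = 3(sec²u) (using Pythagorean identity)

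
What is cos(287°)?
cos(287°) = 0.2924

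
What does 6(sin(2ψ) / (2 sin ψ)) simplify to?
6(sin(2ψ) / (2 sin ψ)) = 6(cos ψ) (using Double angle)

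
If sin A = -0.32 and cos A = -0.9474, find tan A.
tan A = sin A / cos A = 0.3378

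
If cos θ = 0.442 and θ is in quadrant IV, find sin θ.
sin θ = -0.897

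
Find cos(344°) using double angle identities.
cos(344°) = cos²172° - sin²172° = 0.9613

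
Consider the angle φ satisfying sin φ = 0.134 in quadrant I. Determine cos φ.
cos φ = √(1 - sin²φ) = 0.991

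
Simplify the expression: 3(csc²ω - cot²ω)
3(csc²ω - cot²ω) = 3 (using Pythagorean identity)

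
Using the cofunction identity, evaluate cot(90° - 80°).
cot(90° - 80°) = tan(80°) = 5.671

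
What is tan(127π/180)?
tan(127π/180) = -1.327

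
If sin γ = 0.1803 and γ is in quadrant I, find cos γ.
cos γ = 0.9836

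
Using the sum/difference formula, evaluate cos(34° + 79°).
cos(34° + 79°) = cos 34° cos 79° - sin 34° sin 79° = -0.3907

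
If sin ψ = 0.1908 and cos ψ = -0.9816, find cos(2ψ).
cos(2ψ) = cos²ψ - sin²ψ = 0.9271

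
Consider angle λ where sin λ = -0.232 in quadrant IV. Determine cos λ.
cos λ = √(1 - sin²λ) = 0.9727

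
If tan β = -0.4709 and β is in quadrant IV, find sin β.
sin β = -0.426 (using tan²β + 1 = sec²β)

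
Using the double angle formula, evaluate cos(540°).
cos(540°) = cos²270° - sin²270° = -1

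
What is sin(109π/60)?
sin(109π/60) = -0.5446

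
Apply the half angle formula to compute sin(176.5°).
sin(176.5°) = √((1 - cos 353°)/2) = 0.06105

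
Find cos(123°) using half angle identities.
cos(123°) = -√((1 + cos 246°)/2) = -0.5446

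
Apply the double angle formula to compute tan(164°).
tan(164°) = 2 tan 82° / (1 - tan²82°) = -0.2867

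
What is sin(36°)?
sin(36°) = 0.5878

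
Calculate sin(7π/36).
sin(7π/36) = 0.5736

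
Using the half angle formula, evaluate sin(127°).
sin(127°) = √((1 - cos 254°)/2) = 0.7986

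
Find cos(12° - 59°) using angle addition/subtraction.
cos(12° - 59°) = cos 12° cos 59° + sin 12° sin 59° = 0.682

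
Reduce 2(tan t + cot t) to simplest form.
2(tan t + cot t) = 2(sec t csc t) (using Quotient identities)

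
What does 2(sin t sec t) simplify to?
2(sin t sec t) = 2(tan t) (using Reciprocal + quotient)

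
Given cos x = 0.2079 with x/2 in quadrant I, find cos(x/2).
cos(x/2) = ±√((1 + cos x)/2); positive since x/2 ∈ QI, so cos(x/2) = 0.7771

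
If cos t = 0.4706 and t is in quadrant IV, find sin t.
sin t = -0.8823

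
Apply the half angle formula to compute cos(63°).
cos(63°) = √((1 + cos 126°)/2) = 0.454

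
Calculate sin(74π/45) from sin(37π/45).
sin(74π/45) = 2 sin 37π/45 cos 37π/45 = -0.8988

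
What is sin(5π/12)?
sin(5π/12) = (√6+√2)/4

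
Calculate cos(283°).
cos(283°) = 0.225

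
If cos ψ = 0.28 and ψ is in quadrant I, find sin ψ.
sin ψ = 0.96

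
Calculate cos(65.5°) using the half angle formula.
cos(65.5°) = √((1 + cos 131°)/2) = 0.4147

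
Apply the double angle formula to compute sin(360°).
sin(360°) = 2 sin 180° cos 180° = 0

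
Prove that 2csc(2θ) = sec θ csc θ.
LHS = 2/sin(2θ) = 2/(2 sin θ cos θ) = 1/(sin θ cos θ) = (1/cos θ)(1/sin θ) = sec θ csc θ = RHS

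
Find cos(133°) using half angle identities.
cos(133°) = -√((1 + cos 266°)/2) = -0.682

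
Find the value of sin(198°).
sin(198°) = -0.309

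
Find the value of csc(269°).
csc(269°) = -1.0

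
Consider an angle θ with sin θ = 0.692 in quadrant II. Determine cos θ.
cos θ = ±√(1 - sin²θ) = -0.7219 (negative in QII)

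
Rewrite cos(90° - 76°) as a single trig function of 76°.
cos(90° - 76°) = sin(76°)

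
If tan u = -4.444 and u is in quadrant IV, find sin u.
sin u = -0.9756 (using tan²u + 1 = sec²u)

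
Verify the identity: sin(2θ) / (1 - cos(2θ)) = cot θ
LHS = 2 sin θ cos θ / (2sin²θ) = cos θ/sin θ = cot θ = RHS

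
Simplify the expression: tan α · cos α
tan α · cos α = sin α (using Quotient identity)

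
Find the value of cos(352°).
cos(352°) = 0.9903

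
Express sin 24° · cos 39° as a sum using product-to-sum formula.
sin 24° cos 39° = (1/2)[sin(24°+39°) + sin(24°-39°)]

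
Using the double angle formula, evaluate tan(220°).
tan(220°) = 2 tan 110° / (1 - tan²110°) = 0.8391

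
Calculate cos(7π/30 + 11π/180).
cos(7π/30 + 11π/180) = cos 7π/30 cos 11π/180 - sin 7π/30 sin 11π/180 = 0.6018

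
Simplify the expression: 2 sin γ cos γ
2 sin γ cos γ = sin(2γ) (using Double angle)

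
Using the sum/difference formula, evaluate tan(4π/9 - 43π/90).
tan(4π/9 - 43π/90) = (tan 4π/9 - tan 43π/90)/(1 + tan 4π/9 tan 43π/90) = -0.1051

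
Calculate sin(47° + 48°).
sin(47° + 48°) = sin 47° cos 48° + cos 47° sin 48° = 0.9962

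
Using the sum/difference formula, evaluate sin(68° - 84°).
sin(68° - 84°) = sin 68° cos 84° - cos 68° sin 84° = -0.2756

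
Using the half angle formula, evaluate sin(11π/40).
sin(11π/40) = √((1 - cos 11π/20)/2) = 0.7604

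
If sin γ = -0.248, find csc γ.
csc γ = 1/sin γ = -4.032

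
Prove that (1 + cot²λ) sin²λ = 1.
LHS = csc²λ · sin²λ = (1/sin²λ) · sin²λ = 1 = RHS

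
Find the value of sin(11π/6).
sin(11π/6) = -1/2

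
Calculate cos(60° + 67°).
cos(60° + 67°) = cos 60° cos 67° - sin 60° sin 67° = -0.6018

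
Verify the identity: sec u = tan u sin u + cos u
RHS = sin²u/cos u + cos u = (sin²u + cos²u)/cos u = 1/cos u = sec u = LHS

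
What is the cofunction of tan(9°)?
tan(9°) = cot(90° - 9°) = cot(81°)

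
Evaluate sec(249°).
sec(249°) = -2.79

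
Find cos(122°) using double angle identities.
cos(122°) = cos²61° - sin²61° = -0.5299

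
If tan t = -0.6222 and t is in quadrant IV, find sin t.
sin t = -0.5283 (using tan²t + 1 = sec²t)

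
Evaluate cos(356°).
cos(356°) = 0.9976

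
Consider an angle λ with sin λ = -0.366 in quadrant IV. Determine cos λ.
cos λ = √(1 - sin²λ) = 0.9306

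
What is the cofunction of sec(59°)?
sec(59°) = csc(90° - 59°) = csc(31°)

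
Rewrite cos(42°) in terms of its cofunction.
cos(42°) = sin(90° - 42°) = sin(48°)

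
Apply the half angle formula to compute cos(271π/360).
cos(271π/360) = -√((1 + cos 271π/180)/2) = -0.7133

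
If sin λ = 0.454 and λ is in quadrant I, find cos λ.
cos λ = 0.891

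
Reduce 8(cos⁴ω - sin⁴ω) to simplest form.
8(cos⁴ω - sin⁴ω) = 8(cos(2ω)) (using Factoring + double angle)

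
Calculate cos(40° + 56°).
cos(40° + 56°) = cos 40° cos 56° - sin 40° sin 56° = -0.1045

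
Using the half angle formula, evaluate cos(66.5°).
cos(66.5°) = √((1 + cos 133°)/2) = 0.3987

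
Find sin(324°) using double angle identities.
sin(324°) = 2 sin 162° cos 162° = -0.5878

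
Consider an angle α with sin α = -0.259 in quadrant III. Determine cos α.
cos α = ±√(1 - sin²α) = -0.9659 (negative in QIII)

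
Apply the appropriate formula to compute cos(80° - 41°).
cos(80° - 41°) = cos 80° cos 41° + sin 80° sin 41° = 0.7771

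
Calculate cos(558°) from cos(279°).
cos(558°) = cos²279° - sin²279° = -0.9511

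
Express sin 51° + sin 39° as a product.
sin 51° + sin 39° = 2 sin(45°) cos(6°)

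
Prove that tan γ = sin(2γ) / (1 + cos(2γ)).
RHS = 2 sin γ cos γ / (2cos²γ) = sin γ/cos γ = tan γ = LHS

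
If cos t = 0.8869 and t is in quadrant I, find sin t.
sin t = 0.462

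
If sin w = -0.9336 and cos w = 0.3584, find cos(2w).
cos(2w) = cos²w - sin²w = -0.7432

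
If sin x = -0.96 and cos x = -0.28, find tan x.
tan x = sin x / cos x = 3.429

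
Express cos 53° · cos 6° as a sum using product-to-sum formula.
cos 53° cos 6° = (1/2)[cos(53°-6°) + cos(53°+6°)]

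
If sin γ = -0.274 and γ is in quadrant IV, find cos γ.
cos γ = 0.9617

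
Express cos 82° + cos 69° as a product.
cos 82° + cos 69° = 2 cos(75.5°) cos(6.5°)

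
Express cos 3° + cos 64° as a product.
cos 3° + cos 64° = 2 cos(33.5°) cos(-30.5°)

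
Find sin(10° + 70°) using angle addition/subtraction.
sin(10° + 70°) = sin 10° cos 70° + cos 10° sin 70° = 0.9848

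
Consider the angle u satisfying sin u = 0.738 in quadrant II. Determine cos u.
cos u = ±√(1 - sin²u) = -0.6748 (negative in QII)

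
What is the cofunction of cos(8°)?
cos(8°) = sin(90° - 8°) = sin(82°)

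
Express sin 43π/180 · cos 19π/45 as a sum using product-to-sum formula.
sin 43π/180 cos 19π/45 = (1/2)[sin(43π/180+19π/45) + sin(43π/180-19π/45)]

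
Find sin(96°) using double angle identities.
sin(96°) = 2 sin 48° cos 48° = 0.9945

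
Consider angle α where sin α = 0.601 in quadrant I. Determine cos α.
cos α = √(1 - sin²α) = 0.7992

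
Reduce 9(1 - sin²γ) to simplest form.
9(1 - sin²γ) = 9(cos²γ) (using Pythagorean identity)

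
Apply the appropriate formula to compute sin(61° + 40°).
sin(61° + 40°) = sin 61° cos 40° + cos 61° sin 40° = 0.9816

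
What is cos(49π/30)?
cos(49π/30) = 0.4067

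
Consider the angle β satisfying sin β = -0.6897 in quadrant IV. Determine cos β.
cos β = √(1 - sin²β) = 0.7241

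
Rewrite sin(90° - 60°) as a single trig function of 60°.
sin(90° - 60°) = cos(60°)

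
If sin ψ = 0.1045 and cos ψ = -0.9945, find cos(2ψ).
cos(2ψ) = cos²ψ - sin²ψ = 0.9781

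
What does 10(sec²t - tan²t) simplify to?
10(sec²t - tan²t) = 10 (using Pythagorean identity)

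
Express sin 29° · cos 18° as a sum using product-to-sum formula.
sin 29° cos 18° = (1/2)[sin(29°+18°) + sin(29°-18°)]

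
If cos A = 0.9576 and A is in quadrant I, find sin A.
sin A = 0.2881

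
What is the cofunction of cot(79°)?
cot(79°) = tan(90° - 79°) = tan(11°)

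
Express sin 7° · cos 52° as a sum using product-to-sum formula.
sin 7° cos 52° = (1/2)[sin(7°+52°) + sin(7°-52°)]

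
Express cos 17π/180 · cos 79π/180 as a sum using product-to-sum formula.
cos 17π/180 cos 79π/180 = (1/2)[cos(17π/180-79π/180) + cos(17π/180+79π/180)]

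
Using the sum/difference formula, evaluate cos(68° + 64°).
cos(68° + 64°) = cos 68° cos 64° - sin 68° sin 64° = -0.6691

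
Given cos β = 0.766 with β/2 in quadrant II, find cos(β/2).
cos(β/2) = ±√((1 + cos β)/2); negative since β/2 ∈ QII, so cos(β/2) = -0.9397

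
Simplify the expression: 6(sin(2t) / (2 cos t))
6(sin(2t) / (2 cos t)) = 6(sin t) (using Double angle)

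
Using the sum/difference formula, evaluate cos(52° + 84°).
cos(52° + 84°) = cos 52° cos 84° - sin 52° sin 84° = -0.7193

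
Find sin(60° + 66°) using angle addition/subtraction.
sin(60° + 66°) = sin 60° cos 66° + cos 60° sin 66° = 0.809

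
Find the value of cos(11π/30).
cos(11π/30) = 0.4067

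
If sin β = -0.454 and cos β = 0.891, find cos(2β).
cos(2β) = cos²β - sin²β = 0.5878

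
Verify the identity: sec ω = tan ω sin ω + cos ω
RHS = sin²ω/cos ω + cos ω = (sin²ω + cos²ω)/cos ω = 1/cos ω = sec ω = LHS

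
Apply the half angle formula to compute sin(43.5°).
sin(43.5°) = √((1 - cos 87°)/2) = 0.6884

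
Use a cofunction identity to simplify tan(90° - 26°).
tan(90° - 26°) = cot(26°)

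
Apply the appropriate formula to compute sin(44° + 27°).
sin(44° + 27°) = sin 44° cos 27° + cos 44° sin 27° = 0.9455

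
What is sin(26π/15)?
sin(26π/15) = -0.7431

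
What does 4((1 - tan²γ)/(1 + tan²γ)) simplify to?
4((1 - tan²γ)/(1 + tan²γ)) = 4(cos(2γ)) (using Double angle)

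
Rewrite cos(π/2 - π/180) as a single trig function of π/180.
cos(π/2 - π/180) = sin(π/180)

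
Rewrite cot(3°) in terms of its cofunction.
cot(3°) = tan(90° - 3°) = tan(87°)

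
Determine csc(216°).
csc(216°) = -1.701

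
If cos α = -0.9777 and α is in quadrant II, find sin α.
sin α = 0.21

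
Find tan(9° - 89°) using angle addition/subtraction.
tan(9° - 89°) = (tan 9° - tan 89°)/(1 + tan 9° tan 89°) = -5.671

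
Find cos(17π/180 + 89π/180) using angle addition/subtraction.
cos(17π/180 + 89π/180) = cos 17π/180 cos 89π/180 - sin 17π/180 sin 89π/180 = -0.2756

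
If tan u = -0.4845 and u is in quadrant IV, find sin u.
sin u = -0.436 (using tan²u + 1 = sec²u)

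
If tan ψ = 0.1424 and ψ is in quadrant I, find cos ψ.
cos ψ = 0.99 (using tan²ψ + 1 = sec²ψ)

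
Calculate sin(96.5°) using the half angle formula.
sin(96.5°) = √((1 - cos 193°)/2) = 0.9936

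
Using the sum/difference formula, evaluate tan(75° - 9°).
tan(75° - 9°) = (tan 75° - tan 9°)/(1 + tan 75° tan 9°) = 2.246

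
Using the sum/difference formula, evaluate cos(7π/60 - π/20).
cos(7π/60 - π/20) = cos 7π/60 cos π/20 + sin 7π/60 sin π/20 = 0.9781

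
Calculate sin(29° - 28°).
sin(29° - 28°) = sin 29° cos 28° - cos 29° sin 28° = 0.01745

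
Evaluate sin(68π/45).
sin(68π/45) = -0.9994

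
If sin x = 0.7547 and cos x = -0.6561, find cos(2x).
cos(2x) = cos²x - sin²x = -0.1391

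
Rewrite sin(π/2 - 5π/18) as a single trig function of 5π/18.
sin(π/2 - 5π/18) = cos(5π/18)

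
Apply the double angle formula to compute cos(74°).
cos(74°) = cos²37° - sin²37° = 0.2756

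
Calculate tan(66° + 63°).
tan(66° + 63°) = (tan 66° + tan 63°)/(1 - tan 66° tan 63°) = -1.235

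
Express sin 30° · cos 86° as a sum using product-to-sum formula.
sin 30° cos 86° = (1/2)[sin(30°+86°) + sin(30°-86°)]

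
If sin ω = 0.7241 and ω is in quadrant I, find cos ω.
cos ω = 0.6897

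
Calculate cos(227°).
cos(227°) = -0.682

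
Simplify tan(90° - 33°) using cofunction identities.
tan(90° - 33°) = cot(33°)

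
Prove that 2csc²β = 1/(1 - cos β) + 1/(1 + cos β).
RHS = [(1 + cos β) + (1 - cos β)] / [(1 - cos β)(1 + cos β)] = 2/(1 - cos²β) = 2/sin²β = 2csc²β = LHS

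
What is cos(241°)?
cos(241°) = -0.4848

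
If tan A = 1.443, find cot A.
cot A = 1/tan A = 0.693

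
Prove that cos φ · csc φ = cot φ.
LHS = cos φ · (1/sin φ) = cos φ/sin φ = cot φ = RHS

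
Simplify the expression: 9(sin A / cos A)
9(sin A / cos A) = 9(tan A) (using Quotient identity)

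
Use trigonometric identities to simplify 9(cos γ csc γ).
9(cos γ csc γ) = 9(cot γ) (using Reciprocal + quotient)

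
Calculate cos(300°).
cos(300°) = 1/2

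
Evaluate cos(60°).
cos(60°) = 1/2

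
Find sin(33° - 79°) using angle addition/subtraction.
sin(33° - 79°) = sin 33° cos 79° - cos 33° sin 79° = -0.7193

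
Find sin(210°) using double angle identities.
sin(210°) = 2 sin 105° cos 105° = -1/2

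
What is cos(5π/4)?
cos(5π/4) = -√2/2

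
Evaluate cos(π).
cos(π) = -1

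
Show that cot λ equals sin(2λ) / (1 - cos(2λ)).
RHS = 2 sin λ cos λ / (2sin²λ) = cos λ/sin λ = cot λ = LHS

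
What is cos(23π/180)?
cos(23π/180) = 0.9205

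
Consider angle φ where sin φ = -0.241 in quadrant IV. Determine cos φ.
cos φ = √(1 - sin²φ) = 0.9705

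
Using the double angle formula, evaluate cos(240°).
cos(240°) = cos²120° - sin²120° = -1/2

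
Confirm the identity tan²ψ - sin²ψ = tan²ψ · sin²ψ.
LHS = sin²ψ/cos²ψ - sin²ψ = sin²ψ(1/cos²ψ - 1) = sin²ψ · (1 - cos²ψ)/cos²ψ = sin²ψ · sin²ψ/cos²ψ = sin²ψ · tan²ψ = RHS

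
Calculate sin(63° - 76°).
sin(63° - 76°) = sin 63° cos 76° - cos 63° sin 76° = -0.225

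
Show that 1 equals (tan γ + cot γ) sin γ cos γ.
RHS = (sin γ/cos γ + cos γ/sin γ) sin γ cos γ = ((sin²γ + cos²γ)/(sin γ cos γ)) · sin γ cos γ = sin²γ + cos²γ = 1 = LHS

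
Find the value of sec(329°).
sec(329°) = 1.167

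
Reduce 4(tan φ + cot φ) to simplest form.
4(tan φ + cot φ) = 4(sec φ csc φ) (using Quotient identities)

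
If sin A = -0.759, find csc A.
csc A = 1/sin A = -1.318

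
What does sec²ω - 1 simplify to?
sec²ω - 1 = tan²ω (using Pythagorean identity)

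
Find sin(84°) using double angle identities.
sin(84°) = 2 sin 42° cos 42° = 0.9945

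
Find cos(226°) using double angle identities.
cos(226°) = cos²113° - sin²113° = -0.6947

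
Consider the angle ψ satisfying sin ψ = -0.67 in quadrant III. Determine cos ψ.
cos ψ = ±√(1 - sin²ψ) = -0.7424 (negative in QIII)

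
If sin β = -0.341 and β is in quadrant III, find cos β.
cos β = -0.9401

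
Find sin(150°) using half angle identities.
sin(150°) = √((1 - cos 300°)/2) = 1/2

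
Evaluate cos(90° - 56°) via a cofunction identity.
cos(90° - 56°) = sin(56°) = 0.829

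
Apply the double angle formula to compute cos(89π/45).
cos(89π/45) = cos²89π/90 - sin²89π/90 = 0.9976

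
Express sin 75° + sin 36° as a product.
sin 75° + sin 36° = 2 sin(55.5°) cos(19.5°)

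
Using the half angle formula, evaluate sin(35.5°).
sin(35.5°) = √((1 - cos 71°)/2) = 0.5807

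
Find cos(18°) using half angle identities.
cos(18°) = √((1 + cos 36°)/2) = 0.9511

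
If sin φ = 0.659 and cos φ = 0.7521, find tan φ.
tan φ = sin φ / cos φ = 0.8762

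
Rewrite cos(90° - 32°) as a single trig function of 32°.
cos(90° - 32°) = sin(32°)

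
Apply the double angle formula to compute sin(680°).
sin(680°) = 2 sin 340° cos 340° = -0.6428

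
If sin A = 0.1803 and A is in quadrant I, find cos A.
cos A = 0.9836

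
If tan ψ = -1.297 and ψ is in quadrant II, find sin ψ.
sin ψ = 0.7919 (using tan²ψ + 1 = sec²ψ)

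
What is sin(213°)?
sin(213°) = -0.5446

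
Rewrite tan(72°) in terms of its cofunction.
tan(72°) = cot(90° - 72°) = cot(18°)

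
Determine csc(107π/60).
csc(107π/60) = -1.589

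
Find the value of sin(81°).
sin(81°) = 0.9877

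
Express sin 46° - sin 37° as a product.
sin 46° - sin 37° = 2 cos(41.5°) sin(4.5°)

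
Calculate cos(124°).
cos(124°) = -0.5592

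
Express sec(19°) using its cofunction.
sec(19°) = csc(90° - 19°) = csc(71°)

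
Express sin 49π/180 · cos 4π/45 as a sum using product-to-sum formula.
sin 49π/180 cos 4π/45 = (1/2)[sin(49π/180+4π/45) + sin(49π/180-4π/45)]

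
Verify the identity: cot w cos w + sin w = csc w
LHS = cos²w/sin w + sin w = (cos²w + sin²w)/sin w = 1/sin w = csc w = RHS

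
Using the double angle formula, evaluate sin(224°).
sin(224°) = 2 sin 112° cos 112° = -0.6947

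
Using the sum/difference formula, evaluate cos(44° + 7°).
cos(44° + 7°) = cos 44° cos 7° - sin 44° sin 7° = 0.6293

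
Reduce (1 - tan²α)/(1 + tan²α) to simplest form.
(1 - tan²α)/(1 + tan²α) = cos(2α) (using Double angle)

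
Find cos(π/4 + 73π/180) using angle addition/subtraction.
cos(π/4 + 73π/180) = cos π/4 cos 73π/180 - sin π/4 sin 73π/180 = -0.4695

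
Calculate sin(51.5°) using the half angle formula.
sin(51.5°) = √((1 - cos 103°)/2) = 0.7826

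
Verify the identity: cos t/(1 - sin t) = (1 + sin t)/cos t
RHS = (1 + sin t)(1 - sin t) / (cos t(1 - sin t)) = (1 - sin²t) / (cos t(1 - sin t)) = cos²t / (cos t(1 - sin t)) = cos t/(1 - sin t) = LHS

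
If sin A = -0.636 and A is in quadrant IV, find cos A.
cos A = 0.7717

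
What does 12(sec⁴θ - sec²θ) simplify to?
12(sec⁴θ - sec²θ) = 12(tan⁴θ + tan²θ) (using Pythagorean)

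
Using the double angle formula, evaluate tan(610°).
tan(610°) = 2 tan 305° / (1 - tan²305°) = 2.747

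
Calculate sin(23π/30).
sin(23π/30) = 0.6691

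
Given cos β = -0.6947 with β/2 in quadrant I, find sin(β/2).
sin(β/2) = ±√((1 - cos β)/2); positive since β/2 ∈ QI, so sin(β/2) = 0.9205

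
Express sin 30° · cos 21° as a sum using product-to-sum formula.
sin 30° cos 21° = (1/2)[sin(30°+21°) + sin(30°-21°)]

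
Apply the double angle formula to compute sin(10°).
sin(10°) = 2 sin 5° cos 5° = 0.1736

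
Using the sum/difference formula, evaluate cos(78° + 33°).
cos(78° + 33°) = cos 78° cos 33° - sin 78° sin 33° = -0.3584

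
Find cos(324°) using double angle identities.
cos(324°) = 1 - 2sin²162° = 0.809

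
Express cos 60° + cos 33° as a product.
cos 60° + cos 33° = 2 cos(46.5°) cos(13.5°)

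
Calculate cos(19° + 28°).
cos(19° + 28°) = cos 19° cos 28° - sin 19° sin 28° = 0.682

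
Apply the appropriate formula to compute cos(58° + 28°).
cos(58° + 28°) = cos 58° cos 28° - sin 58° sin 28° = 0.06976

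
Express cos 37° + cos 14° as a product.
cos 37° + cos 14° = 2 cos(25.5°) cos(11.5°)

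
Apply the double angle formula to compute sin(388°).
sin(388°) = 2 sin 194° cos 194° = 0.4695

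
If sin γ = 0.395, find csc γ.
csc γ = 1/sin γ = 2.532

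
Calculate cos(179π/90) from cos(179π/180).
cos(179π/90) = cos²179π/180 - sin²179π/180 = 0.9994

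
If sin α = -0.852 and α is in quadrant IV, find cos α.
cos α = 0.5235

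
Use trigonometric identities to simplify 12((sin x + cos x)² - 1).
12((sin x + cos x)² - 1) = 12(sin(2x)) (using Pythagorean + double angle)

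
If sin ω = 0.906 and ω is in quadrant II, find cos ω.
cos ω = -0.4233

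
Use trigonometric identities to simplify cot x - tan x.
cot x - tan x = 2 cot(2x) (using Double angle)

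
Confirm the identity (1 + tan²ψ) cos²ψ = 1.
LHS = sec²ψ · cos²ψ = (1/cos²ψ) · cos²ψ = 1 = RHS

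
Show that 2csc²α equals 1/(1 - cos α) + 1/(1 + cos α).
RHS = [(1 + cos α) + (1 - cos α)] / [(1 - cos α)(1 + cos α)] = 2/(1 - cos²α) = 2/sin²α = 2csc²α = LHS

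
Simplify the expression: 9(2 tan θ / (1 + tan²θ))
9(2 tan θ / (1 + tan²θ)) = 9(sin(2θ)) (using Double angle)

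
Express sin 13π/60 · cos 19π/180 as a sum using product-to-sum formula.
sin 13π/60 cos 19π/180 = (1/2)[sin(13π/60+19π/180) + sin(13π/60-19π/180)]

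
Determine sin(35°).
sin(35°) = 0.5736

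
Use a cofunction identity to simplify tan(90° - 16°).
tan(90° - 16°) = cot(16°)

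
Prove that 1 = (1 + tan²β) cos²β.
RHS = sec²β · cos²β = (1/cos²β) · cos²β = 1 = LHS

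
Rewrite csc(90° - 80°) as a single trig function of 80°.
csc(90° - 80°) = sec(80°)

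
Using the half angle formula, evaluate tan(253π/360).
tan(253π/360) = sin 253π/180 / (1 + cos 253π/180) = -1.351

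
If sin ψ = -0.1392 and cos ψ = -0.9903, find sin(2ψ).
sin(2ψ) = 2 sin ψ cos ψ = 0.2757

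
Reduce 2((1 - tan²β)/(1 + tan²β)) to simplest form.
2((1 - tan²β)/(1 + tan²β)) = 2(cos(2β)) (using Double angle)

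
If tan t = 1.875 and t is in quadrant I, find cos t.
cos t = 0.4706 (using tan²t + 1 = sec²t)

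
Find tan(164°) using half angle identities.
tan(164°) = sin 328° / (1 + cos 328°) = -0.2867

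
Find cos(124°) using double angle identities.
cos(124°) = cos²62° - sin²62° = -0.5592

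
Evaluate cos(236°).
cos(236°) = -0.5592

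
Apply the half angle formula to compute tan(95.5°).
tan(95.5°) = sin 191° / (1 + cos 191°) = -10.39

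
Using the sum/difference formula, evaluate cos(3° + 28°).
cos(3° + 28°) = cos 3° cos 28° - sin 3° sin 28° = 0.8572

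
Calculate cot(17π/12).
cot(17π/12) = 2-√3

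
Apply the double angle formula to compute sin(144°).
sin(144°) = 2 sin 72° cos 72° = 0.5878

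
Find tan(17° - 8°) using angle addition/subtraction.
tan(17° - 8°) = (tan 17° - tan 8°)/(1 + tan 17° tan 8°) = 0.1584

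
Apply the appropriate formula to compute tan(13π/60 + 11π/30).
tan(13π/60 + 11π/30) = (tan 13π/60 + tan 11π/30)/(1 - tan 13π/60 tan 11π/30) = -(2+√3)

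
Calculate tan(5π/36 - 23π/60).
tan(5π/36 - 23π/60) = (tan 5π/36 - tan 23π/60)/(1 + tan 5π/36 tan 23π/60) = -0.9657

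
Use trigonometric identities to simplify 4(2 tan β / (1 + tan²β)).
4(2 tan β / (1 + tan²β)) = 4(sin(2β)) (using Double angle)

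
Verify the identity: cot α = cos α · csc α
RHS = cos α · (1/sin α) = cos α/sin α = cot α = LHS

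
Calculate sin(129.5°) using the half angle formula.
sin(129.5°) = √((1 - cos 259°)/2) = 0.7716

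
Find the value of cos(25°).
cos(25°) = 0.9063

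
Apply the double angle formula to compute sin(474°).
sin(474°) = 2 sin 237° cos 237° = 0.9135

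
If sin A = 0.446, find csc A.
csc A = 1/sin A = 2.242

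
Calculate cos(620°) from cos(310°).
cos(620°) = cos²310° - sin²310° = -0.1736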